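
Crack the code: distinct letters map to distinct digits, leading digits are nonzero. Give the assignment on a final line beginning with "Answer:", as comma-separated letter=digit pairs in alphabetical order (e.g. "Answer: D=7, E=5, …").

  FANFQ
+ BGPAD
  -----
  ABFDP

Step 1. [col 1: Q + D ≡ P (mod 10)] Q=4 is one option consistent with column 1 (Q + D ≡ P (mod 10), carry-in 0) — take it, so Q=4.
Step 2. [col 1: Q + D ≡ P (mod 10)] several values work for D in column 1 (Q + D ≡ P (mod 10), carry-in 0); try D=2, so D=2.
Step 3. [col 1: Q + D ≡ P (mod 10)] column 1: given Q=4, D=2, carry-in 0, and digits 2,4 already taken and all letters distinct, Q+D≡P (mod 10) forces P=6, so P=6.
Step 4. [col 2: F + A ≡ D (mod 10)] column 2 (F + A ≡ D (mod 10), carry-in 0) doesn't pin F yet; pick F=5 and continue ⇒ F=5.
Step 5. [col 2: F + A ≡ D (mod 10)] column 2 reads F+A+carry(0)=D with F=5, D=2; with digits 2,4,5,6 already taken and all letters distinct, the only value for A is 7 ⇒ A=7.
Step 6. [col 3: N + P ≡ F (mod 10)] in column 3 we have N+P≡F with carry-in 1; given P=6, F=5 and digits 2,4,5,6,7 already taken and all letters distinct, that pins N to 8, so N=8.
Step 7. [col 4: A + G ≡ B (mod 10)] several values work for G in column 4 (A + G ≡ B (mod 10), carry-in 1); try G=3 ⇒ G=3.
Step 8. [col 4: A + G ≡ B (mod 10)] column 4 reads A+G+carry(1)=B with A=7, G=3; with digits 2,3,4,5,6,7,8 already taken and all letters distinct, the only value for B is 1. So B=1.

Answer: A=7, B=1, D=2, F=5, G=3, N=8, P=6, Q=4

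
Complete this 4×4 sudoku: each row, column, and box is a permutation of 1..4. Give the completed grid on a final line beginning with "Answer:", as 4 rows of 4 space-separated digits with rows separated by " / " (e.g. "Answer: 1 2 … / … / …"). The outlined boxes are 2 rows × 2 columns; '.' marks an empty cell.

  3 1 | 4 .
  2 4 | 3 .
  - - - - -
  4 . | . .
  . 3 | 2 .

Step 1. [r3c3∈{1}] nothing but 1 survives at r3c3. So r3c3=1.
Step 2. [r1c4∈{2}] r1c4 has the single candidate 2 ⇒ r1c4=2.
Step 3. [r4c1∈{1}] only 1 remains possible at r4c1 ⇒ r4c1=1.
Step 4. [r3c2∈{2}] r3c2 is down to just 2. So r3c2=2.
Step 5. [r2c4∈{1}] r2c4 has the single candidate 1. So r2c4=1.
Step 6. [r3c4∈{3}] nothing but 3 survives at r3c4, so r3c4=3.
Step 7. [r4c4∈{4}] r4c4 has the single candidate 4, so r4c4=4.

Answer: 3 1 4 2 / 2 4 3 1 / 4 2 1 3 / 1 3 2 4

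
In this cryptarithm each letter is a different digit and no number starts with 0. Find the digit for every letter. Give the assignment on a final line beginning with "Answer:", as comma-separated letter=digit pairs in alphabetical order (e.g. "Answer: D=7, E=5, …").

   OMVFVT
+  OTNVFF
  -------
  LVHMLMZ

Step 1. [L] adding two 6-digit numbers gives at most 6+1 digits, and here it does — L is that final carry and must be 1, so L=1.
Step 2. [col 1: T + F ≡ Z (mod 10)] no forcing yet in column 1 (carry-in 0); Z=8 is free and consistent — try it ⇒ Z=8.
Step 3. [col 1: T + F ≡ Z (mod 10)] column 1 (T + F ≡ Z (mod 10), carry-in 0) doesn't pin T yet; pick T=2 and continue ⇒ T=2.
Step 4. [col 1: T + F ≡ Z (mod 10)] from column 1 (T=2, Z=8, carry-in 0, digits 1,2,8 already taken and all letters distinct): F must equal 6, so F=6.
Step 5. [col 2: V + F ≡ M (mod 10)] column 2 (V + F ≡ M (mod 10), carry-in 0) doesn't pin V yet; pick V=4 and continue. So V=4.
Step 6. [col 2: V + F ≡ M (mod 10)] in column 2 we have V+F≡M with carry-in 0; given V=4, F=6 and digits 1,2,4,6,8 already taken and all letters distinct, that pins M to 0. So M=0.
Step 7. [col 4: V + N ≡ M (mod 10)] column 4 reads V+N+carry(1)=M with V=4, M=0; with digits 0,1,2,4,6,8 already taken and all letters distinct, the only value for N is 5, so N=5.
Step 8. [col 5: M + T ≡ H (mod 10)] from column 5 (M=0, T=2, carry-in 1, digits 0,1,2,4,5,6,8 already taken and all letters distinct): H must equal 3. So H=3.
Step 9. [col 6: O + O ≡ V (mod 10)] column 6 reads O+O+carry(0)=V with V=4; with digits 0,1,2,3,4,5,6,8 already taken and all letters distinct, the only value for O is 7 ⇒ O=7.

Answer: F=6, H=3, L=1, M=0, N=5, O=7, T=2, V=4, Z=8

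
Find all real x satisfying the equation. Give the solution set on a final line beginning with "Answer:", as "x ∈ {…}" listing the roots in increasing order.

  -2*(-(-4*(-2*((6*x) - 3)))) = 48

Step 1. [-2*(-(-4*(-2*((6*x) - 3)))) = 48] LHS = -2·(…); ÷-2 both sides. So div: -(-4*(-2*((6*x) - 3))) = -24.
Step 2. [-(-4*(-2*((6*x) - 3))) = -24] flip signs both sides ⇒ neg: -4*(-2*((6*x) - 3)) = 24.
Step 3. [-4*(-2*((6*x) - 3)) = 24] divide by the outer -4, so div: -2*((6*x) - 3) = -6.
Step 4. [-2*((6*x) - 3) = -6] leading coefficient -2: divide by -2 ⇒ div: (6*x) - 3 = 3.
Step 5. [(6*x) - 3 = 3] add 3: x sits inside (… - 3). So sub: 6*x = 6.
Step 6. [6*x = 6] leading coefficient 6: divide by 6. So div: x = 1.

Answer: x ∈ {1}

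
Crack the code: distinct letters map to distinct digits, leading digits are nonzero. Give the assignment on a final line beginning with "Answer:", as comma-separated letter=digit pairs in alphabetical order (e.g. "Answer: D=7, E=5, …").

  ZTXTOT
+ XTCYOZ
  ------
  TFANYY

Step 1. [col 1: T + Z ≡ Y (mod 10)] column 1 (T + Z ≡ Y (mod 10), carry-in 0) doesn't pin Z yet; pick Z=3 and continue. So Z=3.
Step 2. [col 1: T + Z ≡ Y (mod 10)] Y=1 is one option consistent with column 1 (T + Z ≡ Y (mod 10), carry-in 0) — take it ⇒ Y=1.
Step 3. [col 1: T + Z ≡ Y (mod 10)] column 1 reads T+Z+carry(0)=Y with Z=3, Y=1; with digits 1,3 already taken and all letters distinct, the only value for T is 8, so T=8.
Step 4. [col 2: O + O ≡ Y (mod 10)] O=5 is one option consistent with column 2 (O + O ≡ Y (mod 10), carry-in 1) — take it. So O=5.
Step 5. [col 3: T + Y ≡ N (mod 10)] column 3 reads T+Y+carry(1)=N with T=8, Y=1; with digits 1,3,5,8 already taken and all letters distinct, the only value for N is 0, so N=0.
Step 6. [col 4: X + C ≡ A (mod 10)] several values work for X in column 4 (X + C ≡ A (mod 10), carry-in 1); try X=4 ⇒ X=4.
Step 7. [col 4: X + C ≡ A (mod 10)] A=7 is one option consistent with column 4 (X + C ≡ A (mod 10), carry-in 1) — take it ⇒ A=7.
Step 8. [col 4: X + C ≡ A (mod 10)] from column 4 (X=4, A=7, carry-in 1, digits 0,1,3,4,5,7,8 already taken and all letters distinct): C must equal 2 ⇒ C=2.
Step 9. [col 5: T + T ≡ F (mod 10)] column 5: given T=8, carry-in 0, and digits 0,1,2,3,4,5,7,8 already taken and all letters distinct, T+T≡F (mod 10) forces F=6 ⇒ F=6.

Answer: A=7, C=2, F=6, N=0, O=5, T=8, X=4, Y=1, Z=3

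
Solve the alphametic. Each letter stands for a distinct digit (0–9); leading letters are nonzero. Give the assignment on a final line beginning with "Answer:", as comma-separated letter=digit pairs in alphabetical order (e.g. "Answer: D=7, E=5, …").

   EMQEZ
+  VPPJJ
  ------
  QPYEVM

Step 1. [col 1: Z + J ≡ M (mod 10)] several values work for M in column 1 (Z + J ≡ M (mod 10), carry-in 0); try M=9. So M=9.
Step 2. [Q] the sum has 6 digits but both addends have 5; that extra leading digit Q is the final carry, namely 1, so Q=1.
Step 3. [col 1: Z + J ≡ M (mod 10)] Z=7 is one option consistent with column 1 (Z + J ≡ M (mod 10), carry-in 0) — take it. So Z=7.
Step 4. [col 1: Z + J ≡ M (mod 10)] from column 1 (Z=7, M=9, carry-in 0, digits 1,7,9 already taken and all letters distinct): J must equal 2, so J=2.
Step 5. [col 2: E + J ≡ V (mod 10)] no forcing yet in column 2 (carry-in 0); V=8 is free and consistent — try it. So V=8.
Step 6. [col 2: E + J ≡ V (mod 10)] from column 2 (J=2, V=8, carry-in 0, digits 1,2,7,8,9 already taken and all letters distinct): E must equal 6. So E=6.
Step 7. [col 3: Q + P ≡ E (mod 10)] from column 3 (Q=1, E=6, carry-in 0, digits 1,2,6,7,8,9 already taken and all letters distinct): P must equal 5. So P=5.
Step 8. [col 4: M + P ≡ Y (mod 10)] column 4 reads M+P+carry(0)=Y with M=9, P=5; with digits 1,2,5,6,7,8,9 already taken and all letters distinct, the only value for Y is 4 ⇒ Y=4.

Answer: E=6, J=2, M=9, P=5, Q=1, V=8, Y=4, Z=7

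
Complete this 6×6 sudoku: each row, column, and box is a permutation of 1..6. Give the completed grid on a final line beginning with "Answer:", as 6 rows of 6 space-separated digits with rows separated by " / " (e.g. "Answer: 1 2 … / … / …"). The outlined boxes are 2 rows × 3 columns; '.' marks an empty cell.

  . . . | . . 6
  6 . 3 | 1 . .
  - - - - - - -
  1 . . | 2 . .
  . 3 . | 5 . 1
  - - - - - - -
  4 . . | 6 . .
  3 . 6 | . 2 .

Step 1. [r1c1∈{2,5}] r1c1 is the only open cell in col 1 admitting 5. So r1c1=5.
Step 2. [r6c2∈{1,5}] row 6 places 1 nowhere but r6c2 ⇒ r6c2=1.
Step 3. [r6c6∈{4,5}] across row 6, 5 lands solely at r6c6 ⇒ r6c6=5.
Step 4. [r3c2∈{4,5,6}] in col 2, 6 fits only at r3c2 ⇒ r3c2=6.
Step 5. [r2c6∈{2,4}] col 6 places 2 nowhere but r2c6. So r2c6=2.
Step 6. [r3c6∈{3,4}] r3c6 is the only open cell in col 6 admitting 4 ⇒ r3c6=4.
Step 7. [r2c2∈{4}] r2c2 is down to just 4 ⇒ r2c2=4.
Step 8. [r5c2∈{2,5}] in col 2, 5 fits only at r5c2, so r5c2=5.
Step 9. [r5c3∈{2}] r5c3 has the single candidate 2 ⇒ r5c3=2.
Step 10. [r3c5∈{3}] only 3 remains possible at r3c5 ⇒ r3c5=3.
Step 11. [r1c4∈{3,4}] r1c4 is the only open cell in row 1 admitting 3, so r1c4=3.
Step 12. [r4c5∈{6}] r4c5 has the single candidate 6 ⇒ r4c5=6.
Step 13. [r3c3∈{5}] nothing but 5 survives at r3c3, so r3c3=5.
Step 14. [r4c1∈{2}] r4c1's peers cover all but 2, so r4c1=2.
Step 15. [r4c3∈{4}] r4c3 has the single candidate 4, so r4c3=4.
Step 16. [r1c2∈{2}] r1c2 is down to just 2, so r1c2=2.
Step 17. [r5c6∈{3}] r5c6 is down to just 3. So r5c6=3.
Step 18. [r2c5∈{5}] nothing but 5 survives at r2c5 ⇒ r2c5=5.
Step 19. [r6c4∈{4}] r6c4 has the single candidate 4, so r6c4=4.
Step 20. [r1c5∈{4}] r1c5's peers cover all but 4, so r1c5=4.
Step 21. [r5c5∈{1}] nothing but 1 survives at r5c5. So r5c5=1.
Step 22. [r1c3∈{1}] r1c3 is down to just 1, so r1c3=1.

Answer: 5 2 1 3 4 6 / 6 4 3 1 5 2 / 1 6 5 2 3 4 / 2 3 4 5 6 1 / 4 5 2 6 1 3 / 3 1 6 4 2 5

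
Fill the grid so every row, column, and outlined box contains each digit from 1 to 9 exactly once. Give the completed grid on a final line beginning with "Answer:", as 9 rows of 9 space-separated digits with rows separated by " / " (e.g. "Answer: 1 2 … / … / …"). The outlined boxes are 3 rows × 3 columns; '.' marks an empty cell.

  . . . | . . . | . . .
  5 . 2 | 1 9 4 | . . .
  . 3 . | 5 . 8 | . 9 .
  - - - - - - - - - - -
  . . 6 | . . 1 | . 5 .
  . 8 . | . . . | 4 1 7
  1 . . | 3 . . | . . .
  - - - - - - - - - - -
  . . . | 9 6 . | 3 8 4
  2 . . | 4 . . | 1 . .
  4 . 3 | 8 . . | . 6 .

Step 1. [r7c1∈{7}] r7c1 is down to just 7 ⇒ r7c1=7.
Step 2. [r6c8∈{2}] r6c8 is down to just 2 ⇒ r6c8=2.
Step 3. [r8c8∈{7}] nothing but 7 survives at r8c8, so r8c8=7.
Step 4. [r1c1∈{6,8,9}] col 1 places 8 nowhere but r1c1. So r1c1=8.
Step 5. [r3c3∈{1,4,7}] across row 3, 4 lands solely at r3c3 ⇒ r3c3=4.
Step 6. [r4c9∈{3,8,9}] 3 has one home in box 6: r4c9, so r4c9=3.
Step 7. [r4c1∈{9}] only 9 remains possible at r4c1 ⇒ r4c1=9.
Step 8. [r5c3∈{5}] r5c3's peers cover all but 5 ⇒ r5c3=5.
Step 9. [r5c5∈{2}] only 2 remains possible at r5c5. So r5c5=2.
Step 10. [r3c5∈{7}] nothing but 7 survives at r3c5. So r3c5=7.
Step 11. [r8c2∈{5,6,9}] 6 has one home in row 8: r8c2. So r8c2=6.
Step 12. [r2c2∈{7}] only 7 remains possible at r2c2, so r2c2=7.
Step 13. [r4c7∈{8}] nothing but 8 survives at r4c7, so r4c7=8.
Step 14. [r2c7∈{6}] only 6 remains possible at r2c7. So r2c7=6.
Step 15. [r1c4∈{2,6}] 2 has one home in col 4: r1c4 ⇒ r1c4=2.
Step 16. [r1c5∈{3}] nothing but 3 survives at r1c5. So r1c5=3.
Step 17. [r8c5∈{5}] nothing but 5 survives at r8c5, so r8c5=5.
Step 18. [r8c9∈{9}] r8c9 has the single candidate 9, so r8c9=9.
Step 19. [r7c3∈{1}] r7c3 has the single candidate 1. So r7c3=1.
Step 20. [r6c6∈{5,6,7,9}] 5 has one home in row 6: r6c6 ⇒ r6c6=5.
Step 21. [r4c5∈{4}] r4c5's peers cover all but 4 ⇒ r4c5=4.
Step 22. [r3c7∈{2}] r3c7 has the single candidate 2. So r3c7=2.
Step 23. [r9c7∈{5}] r9c7 is down to just 5 ⇒ r9c7=5.
Step 24. [r1c2∈{1,9}] in col 2, 1 fits only at r1c2. So r1c2=1.
Step 25. [r1c6∈{6}] nothing but 6 survives at r1c6, so r1c6=6.
Step 26. [r9c6∈{2,7}] r9c6 is the only open cell in row 9 admitting 7, so r9c6=7.
Step 27. [r6c2∈{4}] r6c2 has the single candidate 4 ⇒ r6c2=4.
Step 28. [r6c7∈{9}] r6c7's peers cover all but 9, so r6c7=9.
Step 29. [r7c2∈{5}] r7c2 has the single candidate 5, so r7c2=5.
Step 30. [r6c5∈{8}] r6c5's peers cover all but 8 ⇒ r6c5=8.
Step 31. [r3c9∈{1}] r3c9 is down to just 1. So r3c9=1.
Step 32. [r9c5∈{1}] r9c5's peers cover all but 1 ⇒ r9c5=1.
Step 33. [r2c8∈{3}] nothing but 3 survives at r2c8, so r2c8=3.
Step 34. [r5c1∈{3}] r5c1 is down to just 3 ⇒ r5c1=3.
Step 35. [r6c9∈{6}] only 6 remains possible at r6c9. So r6c9=6.
Step 36. [r1c3∈{9}] r1c3's peers cover all but 9, so r1c3=9.
Step 37. [r1c7∈{7}] r1c7's peers cover all but 7, so r1c7=7.
Step 38. [r1c9∈{5}] only 5 remains possible at r1c9 ⇒ r1c9=5.
Step 39. [r7c6∈{2}] only 2 remains possible at r7c6, so r7c6=2.
Step 40. [r8c6∈{3}] r8c6 has the single candidate 3. So r8c6=3.
Step 41. [r9c9∈{2}] r9c9 is down to just 2. So r9c9=2.
Step 42. [r4c2∈{2}] r4c2 has the single candidate 2 ⇒ r4c2=2.
Step 43. [r1c8∈{4}] only 4 remains possible at r1c8 ⇒ r1c8=4.
Step 44. [r8c3∈{8}] r8c3's peers cover all but 8. So r8c3=8.
Step 45. [r4c4∈{7}] only 7 remains possible at r4c4, so r4c4=7.
Step 46. [r2c9∈{8}] r2c9's peers cover all but 8. So r2c9=8.
Step 47. [r5c6∈{9}] r5c6 is down to just 9 ⇒ r5c6=9.
Step 48. [r6c3∈{7}] r6c3 has the single candidate 7 ⇒ r6c3=7.
Step 49. [r9c2∈{9}] nothing but 9 survives at r9c2, so r9c2=9.
Step 50. [r5c4∈{6}] r5c4 is down to just 6, so r5c4=6.
Step 51. [r3c1∈{6}] r3c1's peers cover all but 6. So r3c1=6.

Answer: 8 1 9 2 3 6 7 4 5 / 5 7 2 1 9 4 6 3 8 / 6 3 4 5 7 8 2 9 1 / 9 2 6 7 4 1 8 5 3 / 3 8 5 6 2 9 4 1 7 / 1 4 7 3 8 5 9 2 6 / 7 5 1 9 6 2 3 8 4 / 2 6 8 4 5 3 1 7 9 / 4 9 3 8 1 7 5 6 2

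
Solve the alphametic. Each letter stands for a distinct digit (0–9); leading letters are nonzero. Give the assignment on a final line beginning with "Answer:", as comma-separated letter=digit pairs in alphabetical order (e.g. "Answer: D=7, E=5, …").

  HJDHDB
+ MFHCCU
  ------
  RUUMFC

Step 1. [col 1: B + U ≡ C (mod 10)] no forcing yet in column 1 (carry-in 0); C=3 is free and consistent — try it, so C=3.
Step 2. [col 1: B + U ≡ C (mod 10)] B=4 is one option consistent with column 1 (B + U ≡ C (mod 10), carry-in 0) — take it ⇒ B=4.
Step 3. [col 1: B + U ≡ C (mod 10)] in column 1 we have B+U≡C with carry-in 0; given B=4, C=3 and digits 3,4 already taken and all letters distinct, that pins U to 9. So U=9.
Step 4. [col 2: D + C ≡ F (mod 10)] no forcing yet in column 2 (carry-in 1); F=2 is free and consistent — try it. So F=2.
Step 5. [col 2: D + C ≡ F (mod 10)] from column 2 (C=3, F=2, carry-in 1, digits 2,3,4,9 already taken and all letters distinct): D must equal 8 ⇒ D=8.
Step 6. [col 3: H + C ≡ M (mod 10)] several values work for M in column 3 (H + C ≡ M (mod 10), carry-in 1); try M=5. So M=5.
Step 7. [col 3: H + C ≡ M (mod 10)] in column 3 we have H+C≡M with carry-in 1; given C=3, M=5 and digits 2,3,4,5,8,9 already taken and all letters distinct, that pins H to 1 ⇒ H=1.
Step 8. [col 5: J + F ≡ U (mod 10)] column 5: given F=2, U=9, carry-in 0, and digits 1,2,3,4,5,8,9 already taken and all letters distinct, J+F≡U (mod 10) forces J=7 ⇒ J=7.
Step 9. [col 6: H + M ≡ R (mod 10)] column 6: given H=1, M=5, carry-in 0, and digits 1,2,3,4,5,7,8,9 already taken and all letters distinct, H+M≡R (mod 10) forces R=6 ⇒ R=6.

Answer: B=4, C=3, D=8, F=2, H=1, J=7, M=5, R=6, U=9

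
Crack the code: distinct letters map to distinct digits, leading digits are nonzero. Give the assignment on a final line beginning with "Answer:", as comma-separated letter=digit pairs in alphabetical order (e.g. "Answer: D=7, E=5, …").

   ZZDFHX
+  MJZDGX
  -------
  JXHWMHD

Step 1. [col 1: X + X ≡ D (mod 10)] several values work for D in column 1 (X + X ≡ D (mod 10), carry-in 0); try D=4 ⇒ D=4.
Step 2. [col 1: X + X ≡ D (mod 10)] column 1 (X + X ≡ D (mod 10), carry-in 0) doesn't pin X yet; pick X=2 and continue ⇒ X=2.
Step 3. [col 2: H + G ≡ H (mod 10)] from column 2 (nothing yet, carry-in 0, digits 2,4 already taken and all letters distinct): G must equal 0. So G=0.
Step 4. [col 2: H + G ≡ H (mod 10)] column 2 (H + G ≡ H (mod 10), carry-in 0) doesn't pin H yet; pick H=6 and continue. So H=6.
Step 5. [col 3: F + D ≡ M (mod 10)] F=3 is one option consistent with column 3 (F + D ≡ M (mod 10), carry-in 0) — take it. So F=3.
Step 6. [J] adding two 6-digit numbers gives at most 6+1 digits, and here it does — J is that final carry and must be 1, so J=1.
Step 7. [col 3: F + D ≡ M (mod 10)] column 3 reads F+D+carry(0)=M with F=3, D=4; with digits 0,1,2,3,4,6 already taken and all letters distinct, the only value for M is 7, so M=7.
Step 8. [col 4: D + Z ≡ W (mod 10)] column 4 reads D+Z+carry(0)=W with D=4; with digits 0,1,2,3,4,6,7 already taken and all letters distinct, the only value for W is 9 ⇒ W=9.
Step 9. [col 4: D + Z ≡ W (mod 10)] in column 4 we have D+Z≡W with carry-in 0; given D=4, W=9 and digits 0,1,2,3,4,6,7,9 already taken and all letters distinct, that pins Z to 5. So Z=5.

Answer: D=4, F=3, G=0, H=6, J=1, M=7, W=9, X=2, Z=5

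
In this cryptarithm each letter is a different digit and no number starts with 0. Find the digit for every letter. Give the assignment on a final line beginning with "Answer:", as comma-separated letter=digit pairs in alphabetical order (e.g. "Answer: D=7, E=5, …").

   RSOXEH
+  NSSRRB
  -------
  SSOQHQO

Step 1. [col 1: H + B ≡ O (mod 10)] B=9 is one option consistent with column 1 (H + B ≡ O (mod 10), carry-in 0) — take it ⇒ B=9.
Step 2. [col 1: H + B ≡ O (mod 10)] several values work for H in column 1 (H + B ≡ O (mod 10), carry-in 0); try H=3 ⇒ H=3.
Step 3. [S] S is the leading digit of a 7-digit sum of two 6-digit numbers; the final carry is exactly 1 ⇒ S=1.
Step 4. [col 1: H + B ≡ O (mod 10)] from column 1 (H=3, B=9, carry-in 0, digits 1,3,9 already taken and all letters distinct): O must equal 2. So O=2.
Step 5. [col 2: E + R ≡ Q (mod 10)] several values work for R in column 2 (E + R ≡ Q (mod 10), carry-in 1); try R=5 ⇒ R=5.
Step 6. [col 2: E + R ≡ Q (mod 10)] no forcing yet in column 2 (carry-in 1); E=8 is free and consistent — try it ⇒ E=8.
Step 7. [col 2: E + R ≡ Q (mod 10)] column 2 reads E+R+carry(1)=Q with E=8, R=5; with digits 1,2,3,5,8,9 already taken and all letters distinct, the only value for Q is 4, so Q=4.
Step 8. [col 3: X + R ≡ H (mod 10)] from column 3 (R=5, H=3, carry-in 1, digits 1,2,3,4,5,8,9 already taken and all letters distinct): X must equal 7. So X=7.
Step 9. [col 6: R + N ≡ S (mod 10)] from column 6 (R=5, S=1, carry-in 0, digits 1,2,3,4,5,7,8,9 already taken and all letters distinct): N must equal 6 ⇒ N=6.

Answer: B=9, E=8, H=3, N=6, O=2, Q=4, R=5, S=1, X=7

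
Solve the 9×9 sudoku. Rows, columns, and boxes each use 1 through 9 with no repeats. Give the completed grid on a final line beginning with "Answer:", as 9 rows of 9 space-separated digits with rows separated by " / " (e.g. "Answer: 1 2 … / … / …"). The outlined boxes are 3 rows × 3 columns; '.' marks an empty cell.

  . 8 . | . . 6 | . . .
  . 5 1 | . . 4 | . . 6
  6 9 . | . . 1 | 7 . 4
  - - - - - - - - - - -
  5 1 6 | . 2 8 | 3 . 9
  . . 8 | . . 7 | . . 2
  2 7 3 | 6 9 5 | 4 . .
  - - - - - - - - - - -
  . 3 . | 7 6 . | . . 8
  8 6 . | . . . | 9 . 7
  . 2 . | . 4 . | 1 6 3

Step 1. [r1c9∈{1,5}] r1c9 is the only open cell in col 9 admitting 5, so r1c9=5.
Step 2. [r1c7∈{2}] nothing but 2 survives at r1c7, so r1c7=2.
Step 3. [r2c4∈{2,3,8,9}] 2 has one home in row 2: r2c4. So r2c4=2.
Step 4. [r9c6∈{9}] r9c6's peers cover all but 9. So r9c6=9.
Step 5. [r1c8∈{1,3,9}] r1c8 is the only open cell in row 1 admitting 1. So r1c8=1.
Step 6. [r7c7∈{5}] nothing but 5 survives at r7c7. So r7c7=5.
Step 7. [r9c1∈{7}] only 7 remains possible at r9c1 ⇒ r9c1=7.
Step 8. [r2c7∈{8}] r2c7's peers cover all but 8. So r2c7=8.
Step 9. [r8c6∈{2,3}] col 6 places 3 nowhere but r8c6 ⇒ r8c6=3.
Step 10. [r3c8∈{3}] r3c8 has the single candidate 3, so r3c8=3.
Step 11. [r7c3∈{4,9}] in col 3, 9 fits only at r7c3 ⇒ r7c3=9.
Step 12. [r9c3∈{5}] r9c3 has the single candidate 5 ⇒ r9c3=5.
Step 13. [r8c3∈{4}] r8c3 is down to just 4 ⇒ r8c3=4.
Step 14. [r2c1∈{3}] r2c1's peers cover all but 3 ⇒ r2c1=3.
Step 15. [r3c5∈{5,8}] in col 5, 8 fits only at r3c5, so r3c5=8.
Step 16. [r5c2∈{4}] r5c2 is down to just 4 ⇒ r5c2=4.
Step 17. [r8c5∈{1,5}] in col 5, 5 fits only at r8c5. So r8c5=5.
Step 18. [r5c5∈{1,3}] col 5 places 1 nowhere but r5c5, so r5c5=1.
Step 19. [r1c5∈{3,7}] col 5 places 3 nowhere but r1c5, so r1c5=3.
Step 20. [r8c8∈{2}] r8c8 has the single candidate 2, so r8c8=2.
Step 21. [r4c8∈{7}] only 7 remains possible at r4c8. So r4c8=7.
Step 22. [r5c1∈{9}] nothing but 9 survives at r5c1. So r5c1=9.
Step 23. [r2c5∈{7}] only 7 remains possible at r2c5. So r2c5=7.
Step 24. [r9c4∈{8}] r9c4's peers cover all but 8 ⇒ r9c4=8.
Step 25. [r1c4∈{9}] r1c4 has the single candidate 9. So r1c4=9.
Step 26. [r3c4∈{5}] r3c4 has the single candidate 5 ⇒ r3c4=5.
Step 27. [r3c3∈{2}] only 2 remains possible at r3c3. So r3c3=2.
Step 28. [r6c8∈{8}] nothing but 8 survives at r6c8. So r6c8=8.
Step 29. [r4c4∈{4}] r4c4's peers cover all but 4. So r4c4=4.
Step 30. [r5c4∈{3}] r5c4 has the single candidate 3, so r5c4=3.
Step 31. [r7c1∈{1}] r7c1 has the single candidate 1 ⇒ r7c1=1.
Step 32. [r8c4∈{1}] r8c4's peers cover all but 1. So r8c4=1.
Step 33. [r1c3∈{7}] r1c3's peers cover all but 7. So r1c3=7.
Step 34. [r7c8∈{4}] nothing but 4 survives at r7c8, so r7c8=4.
Step 35. [r5c7∈{6}] nothing but 6 survives at r5c7. So r5c7=6.
Step 36. [r1c1∈{4}] r1c1 is down to just 4. So r1c1=4.
Step 37. [r7c6∈{2}] r7c6 has the single candidate 2. So r7c6=2.
Step 38. [r2c8∈{9}] r2c8 has the single candidate 9. So r2c8=9.
Step 39. [r6c9∈{1}] only 1 remains possible at r6c9 ⇒ r6c9=1.
Step 40. [r5c8∈{5}] only 5 remains possible at r5c8 ⇒ r5c8=5.

Answer: 4 8 7 9 3 6 2 1 5 / 3 5 1 2 7 4 8 9 6 / 6 9 2 5 8 1 7 3 4 / 5 1 6 4 2 8 3 7 9 / 9 4 8 3 1 7 6 5 2 / 2 7 3 6 9 5 4 8 1 / 1 3 9 7 6 2 5 4 8 / 8 6 4 1 5 3 9 2 7 / 7 2 5 8 4 9 1 6 3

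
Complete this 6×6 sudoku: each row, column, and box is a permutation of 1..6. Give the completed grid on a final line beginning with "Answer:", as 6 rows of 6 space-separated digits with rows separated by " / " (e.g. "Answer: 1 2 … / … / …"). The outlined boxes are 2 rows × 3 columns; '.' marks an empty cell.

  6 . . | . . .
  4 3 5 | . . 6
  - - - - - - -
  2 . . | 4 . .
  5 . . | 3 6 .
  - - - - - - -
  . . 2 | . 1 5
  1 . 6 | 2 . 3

Step 1. [r1c3∈{1}] r1c3 has the single candidate 1, so r1c3=1.
Step 2. [r1c5∈{2,3,4,5}] 3 has one home in row 1: r1c5 ⇒ r1c5=3.
Step 3. [r5c2∈{4}] r5c2 has the single candidate 4. So r5c2=4.
Step 4. [r4c6∈{1,2}] across row 4, 2 lands solely at r4c6 ⇒ r4c6=2.
Step 5. [r3c2∈{1,6}] r3c2 is the only open cell in row 3 admitting 6 ⇒ r3c2=6.
Step 6. [r5c1∈{3}] r5c1 has the single candidate 3, so r5c1=3.
Step 7. [r1c2∈{2}] r1c2 has the single candidate 2, so r1c2=2.
Step 8. [r5c4∈{6}] nothing but 6 survives at r5c4, so r5c4=6.
Step 9. [r1c4∈{5}] r1c4 has the single candidate 5. So r1c4=5.
Step 10. [r6c5∈{4}] only 4 remains possible at r6c5. So r6c5=4.
Step 11. [r4c2∈{1}] nothing but 1 survives at r4c2 ⇒ r4c2=1.
Step 12. [r2c4∈{1}] only 1 remains possible at r2c4. So r2c4=1.
Step 13. [r3c5∈{5}] r3c5 is down to just 5. So r3c5=5.
Step 14. [r3c6∈{1}] r3c6 is down to just 1. So r3c6=1.
Step 15. [r6c2∈{5}] r6c2 is down to just 5 ⇒ r6c2=5.
Step 16. [r2c5∈{2}] r2c5's peers cover all but 2, so r2c5=2.
Step 17. [r3c3∈{3}] r3c3's peers cover all but 3, so r3c3=3.
Step 18. [r1c6∈{4}] r1c6 is down to just 4. So r1c6=4.
Step 19. [r4c3∈{4}] nothing but 4 survives at r4c3, so r4c3=4.

Answer: 6 2 1 5 3 4 / 4 3 5 1 2 6 / 2 6 3 4 5 1 / 5 1 4 3 6 2 / 3 4 2 6 1 5 / 1 5 6 2 4 3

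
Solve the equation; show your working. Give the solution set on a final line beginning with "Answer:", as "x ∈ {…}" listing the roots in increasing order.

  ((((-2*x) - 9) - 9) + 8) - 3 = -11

Step 1. [((((-2*x) - 9) - 9) + 8) - 3 = -11] the outer -3 inverts by adding 3 ⇒ sub: (((-2*x) - 9) - 9) + 8 = -8.
Step 2. [(((-2*x) - 9) - 9) + 8 = -8] the outer +8 inverts by subtracting 8. So sub: ((-2*x) - 9) - 9 = -16.
Step 3. [((-2*x) - 9) - 9 = -16] 9 comes off first (add 9), so sub: (-2*x) - 9 = -7.
Step 4. [(-2*x) - 9 = -7] the outer -9 inverts by adding 9 ⇒ sub: -2*x = 2.
Step 5. [-2*x = 2] -2·(inner) — divide through by -2. So div: x = -1.

Answer: x ∈ {-1}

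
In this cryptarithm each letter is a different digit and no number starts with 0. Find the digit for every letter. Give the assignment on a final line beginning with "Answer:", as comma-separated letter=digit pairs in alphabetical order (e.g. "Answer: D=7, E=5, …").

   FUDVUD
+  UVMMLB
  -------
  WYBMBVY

Step 1. [col 1: D + B ≡ Y (mod 10)] no forcing yet in column 1 (carry-in 0); Y=3 is free and consistent — try it ⇒ Y=3.
Step 2. [col 1: D + B ≡ Y (mod 10)] column 1 (D + B ≡ Y (mod 10), carry-in 0) doesn't pin D yet; pick D=9 and continue, so D=9.
Step 3. [col 1: D + B ≡ Y (mod 10)] in column 1 we have D+B≡Y with carry-in 0; given D=9, Y=3 and digits 3,9 already taken and all letters distinct, that pins B to 4 ⇒ B=4.
Step 4. [W] adding two 6-digit numbers gives at most 6+1 digits, and here it does — W is that final carry and must be 1 ⇒ W=1.
Step 5. [col 2: U + L ≡ V (mod 10)] no forcing yet in column 2 (carry-in 1); L=2 is free and consistent — try it, so L=2.
Step 6. [col 2: U + L ≡ V (mod 10)] V=8 is one option consistent with column 2 (U + L ≡ V (mod 10), carry-in 1) — take it, so V=8.
Step 7. [col 2: U + L ≡ V (mod 10)] from column 2 (L=2, V=8, carry-in 1, digits 1,2,3,4,8,9 already taken and all letters distinct): U must equal 5. So U=5.
Step 8. [col 3: V + M ≡ B (mod 10)] column 3 reads V+M+carry(0)=B with V=8, B=4; with digits 1,2,3,4,5,8,9 already taken and all letters distinct, the only value for M is 6. So M=6.
Step 9. [col 6: F + U ≡ Y (mod 10)] column 6: given U=5, Y=3, carry-in 1, and digits 1,2,3,4,5,6,8,9 already taken and all letters distinct, F+U≡Y (mod 10) forces F=7 ⇒ F=7.

Answer: B=4, D=9, F=7, L=2, M=6, U=5, V=8, W=1, Y=3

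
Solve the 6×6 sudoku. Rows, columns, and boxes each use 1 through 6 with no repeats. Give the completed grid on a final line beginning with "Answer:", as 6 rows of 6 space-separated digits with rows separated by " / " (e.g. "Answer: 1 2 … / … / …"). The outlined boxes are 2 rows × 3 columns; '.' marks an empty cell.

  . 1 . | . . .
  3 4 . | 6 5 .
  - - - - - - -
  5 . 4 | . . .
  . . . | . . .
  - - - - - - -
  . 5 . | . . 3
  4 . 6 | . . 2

Step 1. [r4c3∈{1,2,3}] r4c3 is the only open cell in col 3 admitting 3. So r4c3=3.
Step 2. [r4c1∈{1,2,6}] box 3 places 1 nowhere but r4c1. So r4c1=1.
Step 3. [r6c5∈{1}] r6c5 is down to just 1 ⇒ r6c5=1.
Step 4. [r1c6∈{4}] only 4 remains possible at r1c6. So r1c6=4.
Step 5. [r2c3∈{2}] r2c3's peers cover all but 2 ⇒ r2c3=2.
Step 6. [r3c4∈{1,2,3}] r3c4 is the only open cell in col 4 admitting 1 ⇒ r3c4=1.
Step 7. [r3c6∈{6}] only 6 remains possible at r3c6. So r3c6=6.
Step 8. [r5c4∈{4}] nothing but 4 survives at r5c4. So r5c4=4.
Step 9. [r3c5∈{2,3}] 3 has one home in row 3: r3c5, so r3c5=3.
Step 10. [r1c5∈{2}] r1c5 has the single candidate 2, so r1c5=2.
Step 11. [r4c4∈{2,5}] in col 4, 2 fits only at r4c4, so r4c4=2.
Step 12. [r6c2∈{3}] r6c2's peers cover all but 3 ⇒ r6c2=3.
Step 13. [r5c1∈{2}] nothing but 2 survives at r5c1. So r5c1=2.
Step 14. [r2c6∈{1}] r2c6 has the single candidate 1 ⇒ r2c6=1.
Step 15. [r1c4∈{3}] only 3 remains possible at r1c4 ⇒ r1c4=3.
Step 16. [r6c4∈{5}] r6c4's peers cover all but 5 ⇒ r6c4=5.
Step 17. [r4c2∈{6}] r4c2's peers cover all but 6 ⇒ r4c2=6.
Step 18. [r3c2∈{2}] nothing but 2 survives at r3c2, so r3c2=2.
Step 19. [r4c6∈{5}] only 5 remains possible at r4c6. So r4c6=5.
Step 20. [r5c3∈{1}] r5c3 is down to just 1. So r5c3=1.
Step 21. [r5c5∈{6}] nothing but 6 survives at r5c5, so r5c5=6.
Step 22. [r1c1∈{6}] nothing but 6 survives at r1c1. So r1c1=6.
Step 23. [r1c3∈{5}] nothing but 5 survives at r1c3. So r1c3=5.
Step 24. [r4c5∈{4}] r4c5's peers cover all but 4. So r4c5=4.

Answer: 6 1 5 3 2 4 / 3 4 2 6 5 1 / 5 2 4 1 3 6 / 1 6 3 2 4 5 / 2 5 1 4 6 3 / 4 3 6 5 1 2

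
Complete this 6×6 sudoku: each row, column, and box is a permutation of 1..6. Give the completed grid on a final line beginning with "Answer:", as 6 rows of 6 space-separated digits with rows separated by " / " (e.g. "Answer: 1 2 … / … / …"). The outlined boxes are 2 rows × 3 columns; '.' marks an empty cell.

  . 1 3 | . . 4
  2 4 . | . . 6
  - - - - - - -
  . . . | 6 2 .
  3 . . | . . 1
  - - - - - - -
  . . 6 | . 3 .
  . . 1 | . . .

Step 1. [r3c2∈{5}] r3c2's peers cover all but 5. So r3c2=5.
Step 2. [r1c5∈{5}] r1c5 is down to just 5, so r1c5=5.
Step 3. [r5c4∈{1,2,4,5}] row 5 places 1 nowhere but r5c4, so r5c4=1.
Step 4. [r4c5∈{4}] r4c5 is down to just 4. So r4c5=4.
Step 5. [r6c4∈{2,4,5}] across col 4, 4 lands solely at r6c4. So r6c4=4.
Step 6. [r5c2∈{2}] only 2 remains possible at r5c2 ⇒ r5c2=2.
Step 7. [r5c1∈{4,5}] row 5 places 4 nowhere but r5c1 ⇒ r5c1=4.
Step 8. [r6c6∈{2,5}] row 6 places 2 nowhere but r6c6. So r6c6=2.
Step 9. [r3c1∈{1}] only 1 remains possible at r3c1, so r3c1=1.
Step 10. [r2c4∈{3}] only 3 remains possible at r2c4, so r2c4=3.
Step 11. [r3c6∈{3}] nothing but 3 survives at r3c6. So r3c6=3.
Step 12. [r4c2∈{6}] only 6 remains possible at r4c2, so r4c2=6.
Step 13. [r1c4∈{2}] r1c4's peers cover all but 2 ⇒ r1c4=2.
Step 14. [r3c3∈{4}] r3c3 has the single candidate 4, so r3c3=4.
Step 15. [r2c3∈{5}] r2c3 has the single candidate 5. So r2c3=5.
Step 16. [r4c3∈{2}] r4c3's peers cover all but 2. So r4c3=2.
Step 17. [r4c4∈{5}] only 5 remains possible at r4c4, so r4c4=5.
Step 18. [r5c6∈{5}] r5c6 is down to just 5 ⇒ r5c6=5.
Step 19. [r6c5∈{6}] r6c5 has the single candidate 6, so r6c5=6.
Step 20. [r6c2∈{3}] nothing but 3 survives at r6c2. So r6c2=3.
Step 21. [r2c5∈{1}] nothing but 1 survives at r2c5, so r2c5=1.
Step 22. [r1c1∈{6}] nothing but 6 survives at r1c1. So r1c1=6.
Step 23. [r6c1∈{5}] nothing but 5 survives at r6c1. So r6c1=5.

Answer: 6 1 3 2 5 4 / 2 4 5 3 1 6 / 1 5 4 6 2 3 / 3 6 2 5 4 1 / 4 2 6 1 3 5 / 5 3 1 4 6 2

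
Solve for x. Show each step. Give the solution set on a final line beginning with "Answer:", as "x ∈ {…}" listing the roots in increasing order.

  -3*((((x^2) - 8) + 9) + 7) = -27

Step 1. [-3*((((x^2) - 8) + 9) + 7) = -27] -3 out front; divide by -3, so div: (((x^2) - 8) + 9) + 7 = 9.
Step 2. [(((x^2) - 8) + 9) + 7 = 9] the outer +7 inverts by subtracting 7. So sub: ((x^2) - 8) + 9 = 2.
Step 3. [((x^2) - 8) + 9 = 2] peel the +9: subtract 9 from each side. So sub: (x^2) - 8 = -7.
Step 4. [(x^2) - 8 = -7] -8 is outermost — add 8 both sides ⇒ sub: x^2 = 1.
Step 5. [x^2 = 1] √ both sides: 1 ≥ 0 gives two branches. So sqrt: x = 1 or -1.

Answer: x ∈ {-1, 1}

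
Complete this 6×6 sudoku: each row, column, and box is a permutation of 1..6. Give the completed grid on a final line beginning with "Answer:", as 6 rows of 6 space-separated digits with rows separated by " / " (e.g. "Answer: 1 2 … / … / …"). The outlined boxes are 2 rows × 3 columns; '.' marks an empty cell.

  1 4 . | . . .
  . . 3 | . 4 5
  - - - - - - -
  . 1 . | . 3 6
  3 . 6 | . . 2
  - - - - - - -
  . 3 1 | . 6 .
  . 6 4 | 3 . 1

Step 1. [r4c4∈{1,4,5}] 4 has one home in row 4: r4c4. So r4c4=4.
Step 2. [r1c5∈{2}] r1c5's peers cover all but 2. So r1c5=2.
Step 3. [r6c1∈{2,5}] 2 has one home in row 6: r6c1, so r6c1=2.
Step 4. [r3c4∈{5}] r3c4 has the single candidate 5 ⇒ r3c4=5.
Step 5. [r2c1∈{6}] r2c1's peers cover all but 6. So r2c1=6.
Step 6. [r4c5∈{1}] only 1 remains possible at r4c5, so r4c5=1.
Step 7. [r3c1∈{4}] r3c1 has the single candidate 4 ⇒ r3c1=4.
Step 8. [r5c6∈{4}] only 4 remains possible at r5c6 ⇒ r5c6=4.
Step 9. [r2c2∈{2}] r2c2's peers cover all but 2, so r2c2=2.
Step 10. [r1c6∈{3}] r1c6's peers cover all but 3. So r1c6=3.
Step 11. [r4c2∈{5}] r4c2's peers cover all but 5 ⇒ r4c2=5.
Step 12. [r1c4∈{6}] nothing but 6 survives at r1c4, so r1c4=6.
Step 13. [r5c1∈{5}] r5c1 is down to just 5, so r5c1=5.
Step 14. [r3c3∈{2}] r3c3 is down to just 2, so r3c3=2.
Step 15. [r5c4∈{2}] only 2 remains possible at r5c4. So r5c4=2.
Step 16. [r1c3∈{5}] nothing but 5 survives at r1c3, so r1c3=5.
Step 17. [r2c4∈{1}] r2c4 has the single candidate 1, so r2c4=1.
Step 18. [r6c5∈{5}] r6c5's peers cover all but 5 ⇒ r6c5=5.

Answer: 1 4 5 6 2 3 / 6 2 3 1 4 5 / 4 1 2 5 3 6 / 3 5 6 4 1 2 / 5 3 1 2 6 4 / 2 6 4 3 5 1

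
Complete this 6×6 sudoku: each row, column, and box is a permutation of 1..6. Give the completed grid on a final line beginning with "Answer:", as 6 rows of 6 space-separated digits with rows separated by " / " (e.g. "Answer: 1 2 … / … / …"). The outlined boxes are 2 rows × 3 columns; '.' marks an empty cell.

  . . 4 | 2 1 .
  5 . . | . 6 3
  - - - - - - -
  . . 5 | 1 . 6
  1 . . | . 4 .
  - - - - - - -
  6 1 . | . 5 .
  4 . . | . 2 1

Step 1. [r6c3∈{3}] only 3 remains possible at r6c3. So r6c3=3.
Step 2. [r3c1∈{2,3}] col 1 places 2 nowhere but r3c1. So r3c1=2.
Step 3. [r5c4∈{3,4}] across row 5, 3 lands solely at r5c4 ⇒ r5c4=3.
Step 4. [r4c2∈{3,6}] 3 has one home in row 4: r4c2 ⇒ r4c2=3.
Step 5. [r4c6∈{2,5}] r4c6 is the only open cell in row 4 admitting 2 ⇒ r4c6=2.
Step 6. [r5c3∈{2}] r5c3 is down to just 2 ⇒ r5c3=2.
Step 7. [r2c2∈{2}] nothing but 2 survives at r2c2 ⇒ r2c2=2.
Step 8. [r5c6∈{4}] r5c6 has the single candidate 4 ⇒ r5c6=4.
Step 9. [r3c5∈{3}] r3c5 is down to just 3, so r3c5=3.
Step 10. [r1c6∈{5}] r1c6's peers cover all but 5. So r1c6=5.
Step 11. [r6c2∈{5}] only 5 remains possible at r6c2. So r6c2=5.
Step 12. [r1c2∈{6}] only 6 remains possible at r1c2, so r1c2=6.
Step 13. [r4c4∈{5}] only 5 remains possible at r4c4. So r4c4=5.
Step 14. [r3c2∈{4}] only 4 remains possible at r3c2. So r3c2=4.
Step 15. [r2c4∈{4}] only 4 remains possible at r2c4. So r2c4=4.
Step 16. [r6c4∈{6}] r6c4 is down to just 6 ⇒ r6c4=6.
Step 17. [r2c3∈{1}] nothing but 1 survives at r2c3. So r2c3=1.
Step 18. [r4c3∈{6}] nothing but 6 survives at r4c3, so r4c3=6.
Step 19. [r1c1∈{3}] r1c1's peers cover all but 3 ⇒ r1c1=3.

Answer: 3 6 4 2 1 5 / 5 2 1 4 6 3 / 2 4 5 1 3 6 / 1 3 6 5 4 2 / 6 1 2 3 5 4 / 4 5 3 6 2 1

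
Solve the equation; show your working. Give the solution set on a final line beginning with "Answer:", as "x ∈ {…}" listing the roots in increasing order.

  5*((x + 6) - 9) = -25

Step 1. [5*((x + 6) - 9) = -25] 5·(inner) — divide through by 5, so div: (x + 6) - 9 = -5.
Step 2. [(x + 6) - 9 = -5] the outer -9 inverts by adding 9 ⇒ sub: x + 6 = 4.
Step 3. [x + 6 = 4] subtract 6: x sits inside (… + 6), so sub: x = -2.

Answer: x ∈ {-2}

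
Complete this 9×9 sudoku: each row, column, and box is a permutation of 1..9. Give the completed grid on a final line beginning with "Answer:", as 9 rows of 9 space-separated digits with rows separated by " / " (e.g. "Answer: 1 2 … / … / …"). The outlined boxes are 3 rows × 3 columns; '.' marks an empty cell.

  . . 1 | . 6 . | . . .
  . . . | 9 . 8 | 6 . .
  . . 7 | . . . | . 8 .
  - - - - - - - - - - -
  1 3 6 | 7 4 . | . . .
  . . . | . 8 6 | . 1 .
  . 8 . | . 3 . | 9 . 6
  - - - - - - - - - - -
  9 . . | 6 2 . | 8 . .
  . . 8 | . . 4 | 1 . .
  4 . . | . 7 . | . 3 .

Step 1. [r9c2∈{1,2,5,6}] r9c2 is the only open cell in row 9 admitting 6, so r9c2=6.
Step 2. [r1c6∈{2,3,5,7}] in col 6, 7 fits only at r1c6, so r1c6=7.
Step 3. [r5c7∈{2,3,4,5,7}] in col 7, 7 fits only at r5c7, so r5c7=7.
Step 4. [r5c9∈{2,3,4,5}] across row 5, 3 lands solely at r5c9, so r5c9=3.
Step 5. [r6c8∈{2,4,5}] across box 6, 4 lands solely at r6c8 ⇒ r6c8=4.
Step 6. [r7c9∈{4,5,7}] 4 has one home in row 7: r7c9. So r7c9=4.
Step 7. [r8c5∈{5,9}] in col 5, 9 fits only at r8c5. So r8c5=9.
Step 8. [r1c8∈{2,5,9}] r1c8 is the only open cell in col 8 admitting 9. So r1c8=9.
Step 9. [r5c3∈{2,4,5,9}] col 3 places 9 nowhere but r5c3. So r5c3=9.
Step 10. [r2c3∈{2,3,4,5}] in col 3, 4 fits only at r2c3 ⇒ r2c3=4.
Step 11. [r2c1∈{2,3,5}] 3 has one home in row 2: r2c1, so r2c1=3.
Step 12. [r8c4∈{3,5}] r8c4 is the only open cell in row 8 admitting 3 ⇒ r8c4=3.
Step 13. [r1c7∈{2,3,4,5}] 3 has one home in row 1: r1c7. So r1c7=3.
Step 14. [r8c8∈{2,5,6,7}] 6 has one home in row 8: r8c8 ⇒ r8c8=6.
Step 15. [r7c2∈{1,5,7}] in col 2, 1 fits only at r7c2. So r7c2=1.
Step 16. [r7c6∈{5}] nothing but 5 survives at r7c6. So r7c6=5.
Step 17. [r8c2∈{2,5,7}] 7 has one home in col 2: r8c2. So r8c2=7.
Step 18. [r2c9∈{1,2,5,7}] col 9 places 7 nowhere but r2c9, so r2c9=7.
Step 19. [r3c9∈{1,2,5}] r3c9 is the only open cell in col 9 admitting 1. So r3c9=1.
Step 20. [r3c5∈{5}] r3c5 is down to just 5, so r3c5=5.
Step 21. [r6c1∈{2,5,7}] across row 6, 7 lands solely at r6c1, so r6c1=7.
Step 22. [r9c6∈{1}] r9c6's peers cover all but 1 ⇒ r9c6=1.
Step 23. [r6c6∈{2}] r6c6's peers cover all but 2. So r6c6=2.
Step 24. [r9c3∈{2,5}] across col 3, 2 lands solely at r9c3 ⇒ r9c3=2.
Step 25. [r9c7∈{5}] r9c7's peers cover all but 5 ⇒ r9c7=5.
Step 26. [r5c4∈{5}] r5c4 is down to just 5. So r5c4=5.
Step 27. [r5c1∈{2}] r5c1's peers cover all but 2, so r5c1=2.
Step 28. [r4c7∈{2}] nothing but 2 survives at r4c7, so r4c7=2.
Step 29. [r2c8∈{2,5}] col 8 places 2 nowhere but r2c8, so r2c8=2.
Step 30. [r1c9∈{5}] only 5 remains possible at r1c9, so r1c9=5.
Step 31. [r1c2∈{2}] only 2 remains possible at r1c2. So r1c2=2.
Step 32. [r1c4∈{4}] r1c4's peers cover all but 4 ⇒ r1c4=4.
Step 33. [r9c9∈{9}] nothing but 9 survives at r9c9. So r9c9=9.
Step 34. [r9c4∈{8}] r9c4 is down to just 8. So r9c4=8.
Step 35. [r2c2∈{5}] only 5 remains possible at r2c2 ⇒ r2c2=5.
Step 36. [r5c2∈{4}] nothing but 4 survives at r5c2, so r5c2=4.
Step 37. [r4c8∈{5}] r4c8 is down to just 5. So r4c8=5.
Step 38. [r7c3∈{3}] r7c3 has the single candidate 3, so r7c3=3.
Step 39. [r4c6∈{9}] only 9 remains possible at r4c6 ⇒ r4c6=9.
Step 40. [r7c8∈{7}] r7c8's peers cover all but 7, so r7c8=7.
Step 41. [r6c4∈{1}] r6c4 is down to just 1. So r6c4=1.
Step 42. [r8c9∈{2}] only 2 remains possible at r8c9. So r8c9=2.
Step 43. [r3c4∈{2}] only 2 remains possible at r3c4, so r3c4=2.
Step 44. [r3c1∈{6}] nothing but 6 survives at r3c1, so r3c1=6.
Step 45. [r3c6∈{3}] nothing but 3 survives at r3c6 ⇒ r3c6=3.
Step 46. [r2c5∈{1}] r2c5's peers cover all but 1 ⇒ r2c5=1.
Step 47. [r1c1∈{8}] r1c1 is down to just 8 ⇒ r1c1=8.
Step 48. [r3c7∈{4}] r3c7 is down to just 4. So r3c7=4.
Step 49. [r4c9∈{8}] r4c9 has the single candidate 8 ⇒ r4c9=8.
Step 50. [r6c3∈{5}] r6c3's peers cover all but 5 ⇒ r6c3=5.
Step 51. [r8c1∈{5}] nothing but 5 survives at r8c1. So r8c1=5.
Step 52. [r3c2∈{9}] nothing but 9 survives at r3c2 ⇒ r3c2=9.

Answer: 8 2 1 4 6 7 3 9 5 / 3 5 4 9 1 8 6 2 7 / 6 9 7 2 5 3 4 8 1 / 1 3 6 7 4 9 2 5 8 / 2 4 9 5 8 6 7 1 3 / 7 8 5 1 3 2 9 4 6 / 9 1 3 6 2 5 8 7 4 / 5 7 8 3 9 4 1 6 2 / 4 6 2 8 7 1 5 3 9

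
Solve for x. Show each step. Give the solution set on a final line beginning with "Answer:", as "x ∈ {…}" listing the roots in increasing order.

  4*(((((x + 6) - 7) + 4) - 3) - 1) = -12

Step 1. [4*(((((x + 6) - 7) + 4) - 3) - 1) = -12] 4 out front; divide by 4, so div: ((((x + 6) - 7) + 4) - 3) - 1 = -3.
Step 2. [((((x + 6) - 7) + 4) - 3) - 1 = -3] add 1: x sits inside (… - 1), so sub: (((x + 6) - 7) + 4) - 3 = -2.
Step 3. [(((x + 6) - 7) + 4) - 3 = -2] 3 comes off first (add 3), so sub: ((x + 6) - 7) + 4 = 1.
Step 4. [((x + 6) - 7) + 4 = 1] 4 comes off first (subtract 4) ⇒ sub: (x + 6) - 7 = -3.
Step 5. [(x + 6) - 7 = -3] 7 comes off first (add 7). So sub: x + 6 = 4.
Step 6. [x + 6 = 4] subtract 6: x sits inside (… + 6), so sub: x = -2.

Answer: x ∈ {-2}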